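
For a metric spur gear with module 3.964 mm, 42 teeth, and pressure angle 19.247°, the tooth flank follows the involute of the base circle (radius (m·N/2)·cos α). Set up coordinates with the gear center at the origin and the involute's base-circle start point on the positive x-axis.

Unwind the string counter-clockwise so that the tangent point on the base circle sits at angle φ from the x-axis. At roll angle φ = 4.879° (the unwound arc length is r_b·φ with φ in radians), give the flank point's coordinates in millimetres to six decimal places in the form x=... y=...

x=78.875611 y=0.016164

pitch radius r_p = m·N/2 = 3.964·42/2 = 83.244000
base radius r_b = r_p·cos α = 83.244000·cos 19.247° = 78.591183
roll angle φ = 4.879° = 0.08515461 rad
x = r_b·(cos φ + φ·sin φ) = 78.591183·(0.99637654 + 0.08515461·0.08505174) = 78.875611
y = r_b·(sin φ − φ·cos φ) = 78.591183·(0.08505174 − 0.08515461·0.99637654) = 0.016164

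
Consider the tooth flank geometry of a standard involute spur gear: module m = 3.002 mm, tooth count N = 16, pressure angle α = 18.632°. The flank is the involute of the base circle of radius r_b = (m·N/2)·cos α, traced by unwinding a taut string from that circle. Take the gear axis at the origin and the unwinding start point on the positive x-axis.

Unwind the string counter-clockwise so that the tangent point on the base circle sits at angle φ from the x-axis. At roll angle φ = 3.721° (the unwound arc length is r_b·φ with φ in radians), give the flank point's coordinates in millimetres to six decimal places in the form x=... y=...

x=22.805265 y=0.002077

pitch radius r_p = m·N/2 = 3.002·16/2 = 24.016000
base radius r_b = r_p·cos α = 24.016000·cos 18.632° = 22.757324
roll angle φ = 3.721° = 0.06494370 rad
x = r_b·(cos φ + φ·sin φ) = 22.757324·(0.99789190 + 0.06494370·0.06489806) = 22.805265
y = r_b·(sin φ − φ·cos φ) = 22.757324·(0.06489806 − 0.06494370·0.99789190) = 0.002077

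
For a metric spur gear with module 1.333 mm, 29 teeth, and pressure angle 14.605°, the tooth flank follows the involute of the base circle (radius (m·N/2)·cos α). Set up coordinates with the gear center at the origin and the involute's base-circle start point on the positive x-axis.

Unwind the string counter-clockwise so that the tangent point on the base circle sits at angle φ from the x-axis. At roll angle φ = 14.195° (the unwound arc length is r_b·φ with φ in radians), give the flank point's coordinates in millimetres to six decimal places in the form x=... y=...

x=19.269185 y=0.094228

pitch radius r_p = m·N/2 = 1.333·29/2 = 19.328500
base radius r_b = r_p·cos α = 19.328500·cos 14.605° = 18.703941
roll angle φ = 14.195° = 0.24774949 rad
x = r_b·(cos φ + φ·sin φ) = 18.703941·(0.96946675 + 0.24774949·0.24522278) = 19.269185
y = r_b·(sin φ − φ·cos φ) = 18.703941·(0.24522278 − 0.24774949·0.96946675) = 0.094228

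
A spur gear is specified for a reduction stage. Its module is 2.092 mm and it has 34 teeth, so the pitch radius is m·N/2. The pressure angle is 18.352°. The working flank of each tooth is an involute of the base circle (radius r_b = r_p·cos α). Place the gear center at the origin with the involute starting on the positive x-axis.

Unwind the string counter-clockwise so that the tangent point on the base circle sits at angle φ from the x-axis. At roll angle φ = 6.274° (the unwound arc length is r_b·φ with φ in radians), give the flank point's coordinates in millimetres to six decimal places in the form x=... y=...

pitch radius r_p = m·N/2 = 2.092·34/2 = 35.564000
base radius r_b = r_p·cos α = 35.564000·cos 18.352° = 33.755219
roll angle φ = 6.274° = 0.10950196 rad
x = r_b·(cos φ + φ·sin φ) = 33.755219·(0.99401065 + 0.10950196·0.10928325) = 33.956987
y = r_b·(sin φ − φ·cos φ) = 33.755219·(0.10928325 − 0.10950196·0.99401065) = 0.014756

x=33.956987 y=0.014756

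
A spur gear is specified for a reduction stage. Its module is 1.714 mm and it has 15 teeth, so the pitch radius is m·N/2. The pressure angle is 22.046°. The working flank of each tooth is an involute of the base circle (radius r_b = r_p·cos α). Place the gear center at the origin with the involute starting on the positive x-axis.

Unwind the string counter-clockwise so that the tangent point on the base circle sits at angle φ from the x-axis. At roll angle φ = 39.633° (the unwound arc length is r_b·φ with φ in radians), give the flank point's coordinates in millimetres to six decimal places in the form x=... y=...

x=14.433638 y=1.252720

pitch radius r_p = m·N/2 = 1.714·15/2 = 12.855000
base radius r_b = r_p·cos α = 12.855000·cos 22.046° = 11.915078
roll angle φ = 39.633° = 0.69172634 rad
x = r_b·(cos φ + φ·sin φ) = 11.915078·(0.77014599 + 0.69172634·0.63786767) = 14.433638
y = r_b·(sin φ − φ·cos φ) = 11.915078·(0.63786767 − 0.69172634·0.77014599) = 1.252720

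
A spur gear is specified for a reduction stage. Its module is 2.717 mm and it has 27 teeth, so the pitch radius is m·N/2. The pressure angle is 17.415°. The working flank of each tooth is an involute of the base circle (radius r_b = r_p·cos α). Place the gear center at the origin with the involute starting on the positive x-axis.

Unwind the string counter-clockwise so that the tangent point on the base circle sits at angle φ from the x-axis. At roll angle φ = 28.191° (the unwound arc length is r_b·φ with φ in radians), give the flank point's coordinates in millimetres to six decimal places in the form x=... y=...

pitch radius r_p = m·N/2 = 2.717·27/2 = 36.679500
base radius r_b = r_p·cos α = 36.679500·cos 17.415° = 34.998185
roll angle φ = 28.191° = 0.49202577 rad
x = r_b·(cos φ + φ·sin φ) = 34.998185·(0.88137767 + 0.49202577·0.47241232) = 38.981564
y = r_b·(sin φ − φ·cos φ) = 34.998185·(0.47241232 − 0.49202577·0.88137767) = 1.356243

x=38.981564 y=1.356243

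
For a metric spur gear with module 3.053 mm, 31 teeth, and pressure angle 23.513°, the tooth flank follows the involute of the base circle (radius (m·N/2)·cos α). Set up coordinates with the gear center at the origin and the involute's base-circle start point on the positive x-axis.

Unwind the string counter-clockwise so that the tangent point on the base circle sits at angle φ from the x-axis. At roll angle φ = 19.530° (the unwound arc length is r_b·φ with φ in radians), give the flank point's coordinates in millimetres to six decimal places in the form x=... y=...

x=45.840450 y=0.566209

pitch radius r_p = m·N/2 = 3.053·31/2 = 47.321500
base radius r_b = r_p·cos α = 47.321500·cos 23.513° = 43.392376
roll angle φ = 19.530° = 0.34086280 rad
x = r_b·(cos φ + φ·sin φ) = 43.392376·(0.94246658 + 0.34086280·0.33430038) = 45.840450
y = r_b·(sin φ − φ·cos φ) = 43.392376·(0.33430038 − 0.34086280·0.94246658) = 0.566209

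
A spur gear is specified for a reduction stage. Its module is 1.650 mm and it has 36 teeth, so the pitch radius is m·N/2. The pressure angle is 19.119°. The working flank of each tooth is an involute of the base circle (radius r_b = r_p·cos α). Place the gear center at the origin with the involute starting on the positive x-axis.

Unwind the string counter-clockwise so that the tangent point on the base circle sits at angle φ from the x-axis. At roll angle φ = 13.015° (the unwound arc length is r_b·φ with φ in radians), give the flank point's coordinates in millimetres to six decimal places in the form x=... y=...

x=28.776428 y=0.109073

pitch radius r_p = m·N/2 = 1.650·36/2 = 29.700000
base radius r_b = r_p·cos α = 29.700000·cos 19.119° = 28.061758
roll angle φ = 13.015° = 0.22715460 rad
x = r_b·(cos φ + φ·sin φ) = 28.061758·(0.97431114 + 0.22715460·0.22520614) = 28.776428
y = r_b·(sin φ − φ·cos φ) = 28.061758·(0.22520614 − 0.22715460·0.97431114) = 0.109073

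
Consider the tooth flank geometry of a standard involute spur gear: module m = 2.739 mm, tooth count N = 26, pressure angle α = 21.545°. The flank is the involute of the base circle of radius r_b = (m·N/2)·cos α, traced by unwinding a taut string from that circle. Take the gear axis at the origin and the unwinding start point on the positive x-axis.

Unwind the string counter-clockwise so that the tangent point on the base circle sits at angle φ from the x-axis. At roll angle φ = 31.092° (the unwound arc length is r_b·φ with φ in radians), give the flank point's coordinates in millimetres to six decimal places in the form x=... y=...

pitch radius r_p = m·N/2 = 2.739·26/2 = 35.607000
base radius r_b = r_p·cos α = 35.607000·cos 21.545° = 33.119119
roll angle φ = 31.092° = 0.54265777 rad
x = r_b·(cos φ + φ·sin φ) = 33.119119·(0.85633920 + 0.54265777·0.51641377) = 37.642367
y = r_b·(sin φ − φ·cos φ) = 33.119119·(0.51641377 − 0.54265777·0.85633920) = 1.712743

x=37.642367 y=1.712743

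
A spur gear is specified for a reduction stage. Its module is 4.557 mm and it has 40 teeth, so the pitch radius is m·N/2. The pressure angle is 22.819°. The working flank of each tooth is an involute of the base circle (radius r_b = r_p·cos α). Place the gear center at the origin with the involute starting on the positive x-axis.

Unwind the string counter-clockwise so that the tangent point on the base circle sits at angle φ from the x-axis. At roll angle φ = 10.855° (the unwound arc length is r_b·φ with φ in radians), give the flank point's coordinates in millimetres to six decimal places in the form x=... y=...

pitch radius r_p = m·N/2 = 4.557·40/2 = 91.140000
base radius r_b = r_p·cos α = 91.140000·cos 22.819° = 84.006891
roll angle φ = 10.855° = 0.18945549 rad
x = r_b·(cos φ + φ·sin φ) = 84.006891·(0.98210693 + 0.18945549·0.18832416) = 85.501035
y = r_b·(sin φ − φ·cos φ) = 84.006891·(0.18832416 − 0.18945549·0.98210693) = 0.189739

x=85.501035 y=0.189739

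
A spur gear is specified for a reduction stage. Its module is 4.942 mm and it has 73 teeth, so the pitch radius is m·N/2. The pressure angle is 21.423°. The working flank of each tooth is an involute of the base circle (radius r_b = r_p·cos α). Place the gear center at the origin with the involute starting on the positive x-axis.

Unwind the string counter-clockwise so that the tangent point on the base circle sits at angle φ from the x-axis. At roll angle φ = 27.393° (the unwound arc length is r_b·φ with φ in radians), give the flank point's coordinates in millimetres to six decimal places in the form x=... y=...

x=186.028782 y=5.978235

pitch radius r_p = m·N/2 = 4.942·73/2 = 180.383000
base radius r_b = r_p·cos α = 180.383000·cos 21.423° = 167.920207
roll angle φ = 27.393° = 0.47809804 rad
x = r_b·(cos φ + φ·sin φ) = 167.920207·(0.88787160 + 0.47809804·0.46009131) = 186.028782
y = r_b·(sin φ − φ·cos φ) = 167.920207·(0.46009131 − 0.47809804·0.88787160) = 5.978235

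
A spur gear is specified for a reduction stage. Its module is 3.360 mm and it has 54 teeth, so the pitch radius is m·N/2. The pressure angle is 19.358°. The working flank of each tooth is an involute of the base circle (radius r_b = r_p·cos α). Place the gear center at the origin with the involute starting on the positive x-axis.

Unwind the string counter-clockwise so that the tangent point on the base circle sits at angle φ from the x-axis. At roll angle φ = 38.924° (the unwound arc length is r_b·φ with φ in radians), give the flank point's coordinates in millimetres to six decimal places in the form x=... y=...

x=103.121113 y=8.539157

pitch radius r_p = m·N/2 = 3.360·54/2 = 90.720000
base radius r_b = r_p·cos α = 90.720000·cos 19.358° = 85.591226
roll angle φ = 38.924° = 0.67935196 rad
x = r_b·(cos φ + φ·sin φ) = 85.591226·(0.77798004 + 0.67935196·0.62828899) = 103.121113
y = r_b·(sin φ − φ·cos φ) = 85.591226·(0.62828899 − 0.67935196·0.77798004) = 8.539157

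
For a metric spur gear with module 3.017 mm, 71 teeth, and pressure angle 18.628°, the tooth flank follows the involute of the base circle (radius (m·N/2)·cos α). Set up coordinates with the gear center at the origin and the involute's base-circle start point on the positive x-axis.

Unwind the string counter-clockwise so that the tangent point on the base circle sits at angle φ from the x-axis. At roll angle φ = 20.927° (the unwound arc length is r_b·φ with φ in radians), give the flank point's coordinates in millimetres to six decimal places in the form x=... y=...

pitch radius r_p = m·N/2 = 3.017·71/2 = 107.103500
base radius r_b = r_p·cos α = 107.103500·cos 18.628° = 101.492607
roll angle φ = 20.927° = 0.36524505 rad
x = r_b·(cos φ + φ·sin φ) = 101.492607·(0.93403626 + 0.36524505·0.35717819) = 108.038254
y = r_b·(sin φ − φ·cos φ) = 101.492607·(0.35717819 − 0.36524505·0.93403626) = 1.626528

x=108.038254 y=1.626528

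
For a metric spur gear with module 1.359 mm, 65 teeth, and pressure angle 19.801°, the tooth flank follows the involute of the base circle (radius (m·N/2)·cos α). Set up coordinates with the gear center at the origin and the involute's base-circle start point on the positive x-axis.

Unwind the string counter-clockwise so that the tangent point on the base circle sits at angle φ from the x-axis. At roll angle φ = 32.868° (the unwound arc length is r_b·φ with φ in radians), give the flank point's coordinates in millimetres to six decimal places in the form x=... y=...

x=47.841394 y=2.529914

pitch radius r_p = m·N/2 = 1.359·65/2 = 44.167500
base radius r_b = r_p·cos α = 44.167500·cos 19.801° = 41.556090
roll angle φ = 32.868° = 0.57365482 rad
x = r_b·(cos φ + φ·sin φ) = 41.556090·(0.83992310 + 0.57365482·0.54270543) = 47.841394
y = r_b·(sin φ − φ·cos φ) = 41.556090·(0.54270543 − 0.57365482·0.83992310) = 2.529914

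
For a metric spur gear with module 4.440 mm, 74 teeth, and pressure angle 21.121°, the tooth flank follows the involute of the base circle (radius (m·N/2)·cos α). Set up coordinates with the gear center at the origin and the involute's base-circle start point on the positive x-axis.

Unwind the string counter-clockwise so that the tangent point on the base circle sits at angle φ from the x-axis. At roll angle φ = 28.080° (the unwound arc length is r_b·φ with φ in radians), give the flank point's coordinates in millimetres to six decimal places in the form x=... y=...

x=170.557080 y=5.869731

pitch radius r_p = m·N/2 = 4.440·74/2 = 164.280000
base radius r_b = r_p·cos α = 164.280000·cos 21.121° = 153.243920
roll angle φ = 28.080° = 0.49008845 rad
x = r_b·(cos φ + φ·sin φ) = 153.243920·(0.88229123 + 0.49008845·0.47070393) = 170.557080
y = r_b·(sin φ − φ·cos φ) = 153.243920·(0.47070393 − 0.49008845·0.88229123) = 5.869731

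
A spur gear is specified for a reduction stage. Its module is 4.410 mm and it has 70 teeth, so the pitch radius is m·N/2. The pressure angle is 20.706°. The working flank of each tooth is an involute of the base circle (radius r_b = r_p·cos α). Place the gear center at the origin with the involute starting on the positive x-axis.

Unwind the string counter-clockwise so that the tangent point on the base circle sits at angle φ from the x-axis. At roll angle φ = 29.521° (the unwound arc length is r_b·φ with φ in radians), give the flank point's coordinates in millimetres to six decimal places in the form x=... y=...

pitch radius r_p = m·N/2 = 4.410·70/2 = 154.350000
base radius r_b = r_p·cos α = 154.350000·cos 20.706° = 144.380072
roll angle φ = 29.521° = 0.51523865 rad
x = r_b·(cos φ + φ·sin φ) = 144.380072·(0.87017515 + 0.51523865·0.49274253) = 162.291163
y = r_b·(sin φ − φ·cos φ) = 144.380072·(0.49274253 − 0.51523865·0.87017515) = 6.409704

x=162.291163 y=6.409704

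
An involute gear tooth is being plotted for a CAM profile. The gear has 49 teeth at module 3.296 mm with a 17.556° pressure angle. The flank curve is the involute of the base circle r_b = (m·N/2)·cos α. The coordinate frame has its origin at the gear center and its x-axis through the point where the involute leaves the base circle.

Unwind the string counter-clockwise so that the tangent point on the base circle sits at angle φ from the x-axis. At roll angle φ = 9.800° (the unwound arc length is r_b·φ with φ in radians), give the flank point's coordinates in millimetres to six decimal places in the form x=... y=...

pitch radius r_p = m·N/2 = 3.296·49/2 = 80.752000
base radius r_b = r_p·cos α = 80.752000·cos 17.556° = 76.990781
roll angle φ = 9.800° = 0.17104227 rad
x = r_b·(cos φ + φ·sin φ) = 76.990781·(0.98540790 + 0.17104227·0.17020950) = 78.108758
y = r_b·(sin φ − φ·cos φ) = 76.990781·(0.17020950 − 0.17104227·0.98540790) = 0.128043

x=78.108758 y=0.128043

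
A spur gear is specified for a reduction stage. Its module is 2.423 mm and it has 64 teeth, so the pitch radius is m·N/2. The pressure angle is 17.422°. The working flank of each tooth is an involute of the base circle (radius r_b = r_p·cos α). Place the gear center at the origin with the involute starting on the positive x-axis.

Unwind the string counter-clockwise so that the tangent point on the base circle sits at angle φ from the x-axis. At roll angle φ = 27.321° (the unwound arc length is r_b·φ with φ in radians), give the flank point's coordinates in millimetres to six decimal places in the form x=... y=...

pitch radius r_p = m·N/2 = 2.423·64/2 = 77.536000
base radius r_b = r_p·cos α = 77.536000·cos 17.422° = 73.979070
roll angle φ = 27.321° = 0.47684140 rad
x = r_b·(cos φ + φ·sin φ) = 73.979070·(0.88844907 + 0.47684140·0.45897522) = 81.917576
y = r_b·(sin φ − φ·cos φ) = 73.979070·(0.45897522 − 0.47684140·0.88844907) = 2.613378

x=81.917576 y=2.613378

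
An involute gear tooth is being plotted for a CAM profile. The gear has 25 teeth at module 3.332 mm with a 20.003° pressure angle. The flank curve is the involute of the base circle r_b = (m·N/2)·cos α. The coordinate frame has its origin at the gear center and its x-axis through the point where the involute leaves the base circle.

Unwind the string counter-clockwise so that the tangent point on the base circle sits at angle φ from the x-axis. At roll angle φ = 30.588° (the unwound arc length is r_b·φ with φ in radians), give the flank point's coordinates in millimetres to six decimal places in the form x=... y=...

pitch radius r_p = m·N/2 = 3.332·25/2 = 41.650000
base radius r_b = r_p·cos α = 41.650000·cos 20.003° = 39.137452
roll angle φ = 30.588° = 0.53386131 rad
x = r_b·(cos φ + φ·sin φ) = 39.137452·(0.86084862 + 0.53386131·0.50886113) = 44.323551
y = r_b·(sin φ − φ·cos φ) = 39.137452·(0.50886113 − 0.53386131·0.86084862) = 1.928982

x=44.323551 y=1.928982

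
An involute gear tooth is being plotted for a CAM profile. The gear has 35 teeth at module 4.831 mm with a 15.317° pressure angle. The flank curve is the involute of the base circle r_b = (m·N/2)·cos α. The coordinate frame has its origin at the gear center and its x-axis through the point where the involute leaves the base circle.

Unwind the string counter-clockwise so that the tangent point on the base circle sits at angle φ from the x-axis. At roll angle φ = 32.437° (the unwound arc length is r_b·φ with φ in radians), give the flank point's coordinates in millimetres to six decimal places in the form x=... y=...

pitch radius r_p = m·N/2 = 4.831·35/2 = 84.542500
base radius r_b = r_p·cos α = 84.542500·cos 15.317° = 81.539473
roll angle φ = 32.437° = 0.56613245 rad
x = r_b·(cos φ + φ·sin φ) = 81.539473·(0.84398173 + 0.56613245·0.53637193) = 93.577902
y = r_b·(sin φ − φ·cos φ) = 81.539473·(0.53637193 − 0.56613245·0.84398173) = 4.775480

x=93.577902 y=4.775480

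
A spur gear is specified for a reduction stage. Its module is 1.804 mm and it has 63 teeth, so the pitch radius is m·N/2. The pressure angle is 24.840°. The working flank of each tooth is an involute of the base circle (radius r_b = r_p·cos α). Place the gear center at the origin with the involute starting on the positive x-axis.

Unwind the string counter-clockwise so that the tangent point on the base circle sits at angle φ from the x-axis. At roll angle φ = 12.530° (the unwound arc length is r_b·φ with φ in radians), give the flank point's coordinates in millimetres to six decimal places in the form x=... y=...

pitch radius r_p = m·N/2 = 1.804·63/2 = 56.826000
base radius r_b = r_p·cos α = 56.826000·cos 24.840° = 51.568710
roll angle φ = 12.530° = 0.21868976 rad
x = r_b·(cos φ + φ·sin φ) = 51.568710·(0.97618255 + 0.21868976·0.21695077) = 52.787147
y = r_b·(sin φ − φ·cos φ) = 51.568710·(0.21695077 − 0.21868976·0.97618255) = 0.178925

x=52.787147 y=0.178925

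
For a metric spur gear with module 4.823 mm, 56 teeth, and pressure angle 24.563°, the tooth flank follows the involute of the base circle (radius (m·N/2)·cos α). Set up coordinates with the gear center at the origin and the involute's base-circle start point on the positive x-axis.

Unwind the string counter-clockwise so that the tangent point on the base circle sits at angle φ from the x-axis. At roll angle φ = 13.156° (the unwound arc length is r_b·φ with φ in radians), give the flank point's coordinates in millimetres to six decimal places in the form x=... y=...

x=126.018426 y=0.493028

pitch radius r_p = m·N/2 = 4.823·56/2 = 135.044000
base radius r_b = r_p·cos α = 135.044000·cos 24.563° = 122.823158
roll angle φ = 13.156° = 0.22961552 rad
x = r_b·(cos φ + φ·sin φ) = 122.823158·(0.97375398 + 0.22961552·0.22760315) = 126.018426
y = r_b·(sin φ − φ·cos φ) = 122.823158·(0.22760315 − 0.22961552·0.97375398) = 0.493028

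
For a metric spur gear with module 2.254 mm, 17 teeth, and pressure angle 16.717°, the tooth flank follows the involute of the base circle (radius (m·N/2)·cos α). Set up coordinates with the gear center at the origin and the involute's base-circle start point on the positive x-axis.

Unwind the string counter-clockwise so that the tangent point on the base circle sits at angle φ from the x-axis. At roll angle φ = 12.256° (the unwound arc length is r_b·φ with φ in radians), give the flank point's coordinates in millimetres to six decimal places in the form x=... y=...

pitch radius r_p = m·N/2 = 2.254·17/2 = 19.159000
base radius r_b = r_p·cos α = 19.159000·cos 16.717° = 18.349287
roll angle φ = 12.256° = 0.21390755 rad
x = r_b·(cos φ + φ·sin φ) = 18.349287·(0.97720888 + 0.21390755·0.21228001) = 18.764296
y = r_b·(sin φ − φ·cos φ) = 18.349287·(0.21228001 − 0.21390755·0.97720888) = 0.059592

x=18.764296 y=0.059592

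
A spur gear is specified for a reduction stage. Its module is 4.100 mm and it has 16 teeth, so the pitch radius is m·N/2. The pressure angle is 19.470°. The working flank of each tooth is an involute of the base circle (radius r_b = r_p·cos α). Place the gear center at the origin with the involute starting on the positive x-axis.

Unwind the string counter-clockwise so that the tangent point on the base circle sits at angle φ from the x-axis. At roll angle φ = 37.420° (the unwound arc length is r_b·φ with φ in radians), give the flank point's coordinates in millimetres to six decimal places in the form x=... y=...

pitch radius r_p = m·N/2 = 4.100·16/2 = 32.800000
base radius r_b = r_p·cos α = 32.800000·cos 19.470° = 30.924369
roll angle φ = 37.420° = 0.65310221 rad
x = r_b·(cos φ + φ·sin φ) = 30.924369·(0.79420256 + 0.65310221·0.60765311) = 36.832846
y = r_b·(sin φ − φ·cos φ) = 30.924369·(0.60765311 − 0.65310221·0.79420256) = 2.750960

x=36.832846 y=2.750960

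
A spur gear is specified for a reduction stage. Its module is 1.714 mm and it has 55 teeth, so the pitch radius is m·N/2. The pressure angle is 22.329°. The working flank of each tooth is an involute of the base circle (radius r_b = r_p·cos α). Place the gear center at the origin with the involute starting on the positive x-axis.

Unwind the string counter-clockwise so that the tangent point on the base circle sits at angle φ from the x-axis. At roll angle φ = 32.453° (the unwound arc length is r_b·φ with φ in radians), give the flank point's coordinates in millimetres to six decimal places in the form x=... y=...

x=50.043696 y=2.557239

pitch radius r_p = m·N/2 = 1.714·55/2 = 47.135000
base radius r_b = r_p·cos α = 47.135000·cos 22.329° = 43.600702
roll angle φ = 32.453° = 0.56641170 rad
x = r_b·(cos φ + φ·sin φ) = 43.600702·(0.84383191 + 0.56641170·0.53660759) = 50.043696
y = r_b·(sin φ − φ·cos φ) = 43.600702·(0.53660759 − 0.56641170·0.84383191) = 2.557239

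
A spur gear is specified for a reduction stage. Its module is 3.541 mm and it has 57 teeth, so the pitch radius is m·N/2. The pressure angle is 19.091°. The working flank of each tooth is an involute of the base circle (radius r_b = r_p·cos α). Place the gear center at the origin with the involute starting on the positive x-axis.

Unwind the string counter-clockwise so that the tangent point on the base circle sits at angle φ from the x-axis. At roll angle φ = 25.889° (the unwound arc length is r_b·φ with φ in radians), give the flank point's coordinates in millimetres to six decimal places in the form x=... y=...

pitch radius r_p = m·N/2 = 3.541·57/2 = 100.918500
base radius r_b = r_p·cos α = 100.918500·cos 19.091° = 95.368013
roll angle φ = 25.889° = 0.45184829 rad
x = r_b·(cos φ + φ·sin φ) = 95.368013·(0.89964162 + 0.45184829·0.43662908) = 104.612199
y = r_b·(sin φ − φ·cos φ) = 95.368013·(0.43662908 − 0.45184829·0.89964162) = 2.873204

x=104.612199 y=2.873204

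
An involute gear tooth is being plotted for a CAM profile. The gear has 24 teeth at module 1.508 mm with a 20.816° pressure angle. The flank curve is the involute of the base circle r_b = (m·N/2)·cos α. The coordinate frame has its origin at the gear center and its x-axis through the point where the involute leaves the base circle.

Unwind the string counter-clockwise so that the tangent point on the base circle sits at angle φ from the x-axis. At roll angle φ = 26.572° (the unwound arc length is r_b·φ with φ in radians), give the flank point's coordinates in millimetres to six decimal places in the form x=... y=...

x=18.637195 y=0.550403

pitch radius r_p = m·N/2 = 1.508·24/2 = 18.096000
base radius r_b = r_p·cos α = 18.096000·cos 20.816° = 16.914810
roll angle φ = 26.572° = 0.46376889 rad
x = r_b·(cos φ + φ·sin φ) = 16.914810·(0.89437295 + 0.46376889·0.44732207) = 18.637195
y = r_b·(sin φ − φ·cos φ) = 16.914810·(0.44732207 − 0.46376889·0.89437295) = 0.550403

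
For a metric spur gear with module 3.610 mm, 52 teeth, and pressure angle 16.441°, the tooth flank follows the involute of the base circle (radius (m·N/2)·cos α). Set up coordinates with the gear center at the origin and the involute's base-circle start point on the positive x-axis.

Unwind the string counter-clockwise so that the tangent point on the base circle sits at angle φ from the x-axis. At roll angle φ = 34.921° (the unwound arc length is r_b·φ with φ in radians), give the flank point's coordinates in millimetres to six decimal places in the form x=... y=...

x=105.221616 y=6.544872

pitch radius r_p = m·N/2 = 3.610·52/2 = 93.860000
base radius r_b = r_p·cos α = 93.860000·cos 16.441° = 90.022223
roll angle φ = 34.921° = 0.60948643 rad
x = r_b·(cos φ + φ·sin φ) = 90.022223·(0.81994212 + 0.60948643·0.57244644) = 105.221616
y = r_b·(sin φ − φ·cos φ) = 90.022223·(0.57244644 − 0.60948643·0.81994212) = 6.544872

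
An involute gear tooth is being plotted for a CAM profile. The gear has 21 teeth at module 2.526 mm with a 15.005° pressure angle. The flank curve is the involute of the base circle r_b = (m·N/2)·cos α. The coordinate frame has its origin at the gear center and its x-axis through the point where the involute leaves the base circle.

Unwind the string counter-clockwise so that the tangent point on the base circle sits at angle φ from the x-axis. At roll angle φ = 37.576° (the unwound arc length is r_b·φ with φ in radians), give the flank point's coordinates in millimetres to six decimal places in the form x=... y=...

x=30.549624 y=2.306764

pitch radius r_p = m·N/2 = 2.526·21/2 = 26.523000
base radius r_b = r_p·cos α = 26.523000·cos 15.005° = 25.618652
roll angle φ = 37.576° = 0.65582492 rad
x = r_b·(cos φ + φ·sin φ) = 25.618652·(0.79254515 + 0.65582492·0.60981324) = 30.549624
y = r_b·(sin φ − φ·cos φ) = 25.618652·(0.60981324 − 0.65582492·0.79254515) = 2.306764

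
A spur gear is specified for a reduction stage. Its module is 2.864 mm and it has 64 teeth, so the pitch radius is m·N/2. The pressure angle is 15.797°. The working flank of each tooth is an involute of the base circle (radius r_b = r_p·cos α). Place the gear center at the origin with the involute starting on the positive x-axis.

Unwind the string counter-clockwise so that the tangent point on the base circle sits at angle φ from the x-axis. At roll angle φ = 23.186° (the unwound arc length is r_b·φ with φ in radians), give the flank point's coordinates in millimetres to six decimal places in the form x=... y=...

x=95.114425 y=1.916296

pitch radius r_p = m·N/2 = 2.864·64/2 = 91.648000
base radius r_b = r_p·cos α = 91.648000·cos 15.797° = 88.186661
roll angle φ = 23.186° = 0.40467204 rad
x = r_b·(cos φ + φ·sin φ) = 88.186661·(0.91923157 + 0.40467204·0.39371731) = 95.114425
y = r_b·(sin φ − φ·cos φ) = 88.186661·(0.39371731 − 0.40467204·0.91923157) = 1.916296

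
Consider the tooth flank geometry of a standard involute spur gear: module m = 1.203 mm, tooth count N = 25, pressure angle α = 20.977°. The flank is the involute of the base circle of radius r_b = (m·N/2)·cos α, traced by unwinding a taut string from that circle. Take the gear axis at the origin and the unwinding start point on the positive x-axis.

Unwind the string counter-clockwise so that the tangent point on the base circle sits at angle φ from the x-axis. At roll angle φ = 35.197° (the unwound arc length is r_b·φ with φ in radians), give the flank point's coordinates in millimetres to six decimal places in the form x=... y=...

pitch radius r_p = m·N/2 = 1.203·25/2 = 15.037500
base radius r_b = r_p·cos α = 15.037500·cos 20.977° = 14.040878
roll angle φ = 35.197° = 0.61430354 rad
x = r_b·(cos φ + φ·sin φ) = 14.040878·(0.81717508 + 0.61430354·0.57638953) = 16.445423
y = r_b·(sin φ − φ·cos φ) = 14.040878·(0.57638953 − 0.61430354·0.81717508) = 1.044585

x=16.445423 y=1.044585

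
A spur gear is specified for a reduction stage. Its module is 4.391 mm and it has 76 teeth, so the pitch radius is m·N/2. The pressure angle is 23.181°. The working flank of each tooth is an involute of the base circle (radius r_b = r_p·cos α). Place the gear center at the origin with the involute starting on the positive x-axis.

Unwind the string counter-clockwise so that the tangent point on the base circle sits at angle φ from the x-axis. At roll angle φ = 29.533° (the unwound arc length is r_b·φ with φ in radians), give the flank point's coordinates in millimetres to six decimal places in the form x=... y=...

pitch radius r_p = m·N/2 = 4.391·76/2 = 166.858000
base radius r_b = r_p·cos α = 166.858000·cos 23.181° = 153.386874
roll angle φ = 29.533° = 0.51544809 rad
x = r_b·(cos φ + φ·sin φ) = 153.386874·(0.87007194 + 0.51544809·0.49292477) = 172.429711
y = r_b·(sin φ − φ·cos φ) = 153.386874·(0.49292477 − 0.51544809·0.87007194) = 6.817717

x=172.429711 y=6.817717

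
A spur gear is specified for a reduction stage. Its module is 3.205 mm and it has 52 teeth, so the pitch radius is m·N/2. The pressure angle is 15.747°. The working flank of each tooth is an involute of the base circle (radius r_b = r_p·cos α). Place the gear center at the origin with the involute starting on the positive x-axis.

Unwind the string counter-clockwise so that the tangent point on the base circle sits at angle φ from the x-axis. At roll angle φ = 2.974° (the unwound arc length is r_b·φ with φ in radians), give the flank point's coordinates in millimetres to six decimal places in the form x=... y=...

x=80.310549 y=0.003738

pitch radius r_p = m·N/2 = 3.205·52/2 = 83.330000
base radius r_b = r_p·cos α = 83.330000·cos 15.747° = 80.202579
roll angle φ = 2.974° = 0.05190609 rad
x = r_b·(cos φ + φ·sin φ) = 80.202579·(0.99865318 + 0.05190609·0.05188279) = 80.310549
y = r_b·(sin φ − φ·cos φ) = 80.202579·(0.05188279 − 0.05190609·0.99865318) = 0.003738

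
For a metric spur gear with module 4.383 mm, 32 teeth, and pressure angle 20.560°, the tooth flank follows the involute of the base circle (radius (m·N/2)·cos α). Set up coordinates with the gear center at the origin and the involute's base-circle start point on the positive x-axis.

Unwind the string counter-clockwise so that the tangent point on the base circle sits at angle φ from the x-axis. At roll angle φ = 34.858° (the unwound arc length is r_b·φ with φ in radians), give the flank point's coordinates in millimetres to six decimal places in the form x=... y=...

pitch radius r_p = m·N/2 = 4.383·32/2 = 70.128000
base radius r_b = r_p·cos α = 70.128000·cos 20.560° = 65.661193
roll angle φ = 34.858° = 0.60838687 rad
x = r_b·(cos φ + φ·sin φ) = 65.661193·(0.82057106 + 0.60838687·0.57154452) = 76.711396
y = r_b·(sin φ − φ·cos φ) = 65.661193·(0.57154452 − 0.60838687·0.82057106) = 4.748608

x=76.711396 y=4.748608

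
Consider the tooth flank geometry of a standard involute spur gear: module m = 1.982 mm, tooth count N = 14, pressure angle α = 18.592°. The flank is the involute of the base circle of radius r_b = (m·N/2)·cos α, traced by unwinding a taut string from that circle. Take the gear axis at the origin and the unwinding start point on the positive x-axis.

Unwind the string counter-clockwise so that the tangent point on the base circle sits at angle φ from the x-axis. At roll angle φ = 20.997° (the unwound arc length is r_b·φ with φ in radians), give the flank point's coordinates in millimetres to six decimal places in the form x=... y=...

pitch radius r_p = m·N/2 = 1.982·14/2 = 13.874000
base radius r_b = r_p·cos α = 13.874000·cos 18.592° = 13.149957
roll angle φ = 20.997° = 0.36646678 rad
x = r_b·(cos φ + φ·sin φ) = 13.149957·(0.93359919 + 0.36646678·0.35831907) = 14.003536
y = r_b·(sin φ − φ·cos φ) = 13.149957·(0.35831907 − 0.36646678·0.93359919) = 0.212845

x=14.003536 y=0.212845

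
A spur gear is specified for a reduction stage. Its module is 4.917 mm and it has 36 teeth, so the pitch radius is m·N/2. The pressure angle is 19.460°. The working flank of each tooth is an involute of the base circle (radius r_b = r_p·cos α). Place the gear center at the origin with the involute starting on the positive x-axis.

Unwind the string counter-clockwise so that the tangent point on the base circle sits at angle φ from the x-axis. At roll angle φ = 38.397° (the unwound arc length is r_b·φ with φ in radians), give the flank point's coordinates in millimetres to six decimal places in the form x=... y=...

pitch radius r_p = m·N/2 = 4.917·36/2 = 88.506000
base radius r_b = r_p·cos α = 88.506000·cos 19.460° = 83.450033
roll angle φ = 38.397° = 0.67015407 rad
x = r_b·(cos φ + φ·sin φ) = 83.450033·(0.78372598 + 0.67015407·0.62110675) = 100.136968
y = r_b·(sin φ − φ·cos φ) = 83.450033·(0.62110675 − 0.67015407·0.78372598) = 8.001989

x=100.136968 y=8.001989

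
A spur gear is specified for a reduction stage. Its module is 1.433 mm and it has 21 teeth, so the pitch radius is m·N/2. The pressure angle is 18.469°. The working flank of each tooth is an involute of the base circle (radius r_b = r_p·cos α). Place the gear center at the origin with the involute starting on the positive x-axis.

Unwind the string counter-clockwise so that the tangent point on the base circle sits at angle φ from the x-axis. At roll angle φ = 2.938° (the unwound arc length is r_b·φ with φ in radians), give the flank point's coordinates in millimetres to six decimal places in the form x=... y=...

x=14.290283 y=0.000641

pitch radius r_p = m·N/2 = 1.433·21/2 = 15.046500
base radius r_b = r_p·cos α = 15.046500·cos 18.469° = 14.271533
roll angle φ = 2.938° = 0.05127777 rad
x = r_b·(cos φ + φ·sin φ) = 14.271533·(0.99868558 + 0.05127777·0.05125530) = 14.290283
y = r_b·(sin φ − φ·cos φ) = 14.271533·(0.05125530 − 0.05127777·0.99868558) = 0.000641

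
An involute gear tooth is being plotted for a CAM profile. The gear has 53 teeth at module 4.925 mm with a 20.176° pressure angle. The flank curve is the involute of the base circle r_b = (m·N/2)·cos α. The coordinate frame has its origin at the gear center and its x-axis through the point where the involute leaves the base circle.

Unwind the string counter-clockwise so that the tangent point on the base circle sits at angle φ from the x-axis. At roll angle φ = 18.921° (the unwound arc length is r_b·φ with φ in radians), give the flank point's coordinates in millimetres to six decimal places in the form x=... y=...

x=129.002715 y=1.454620

pitch radius r_p = m·N/2 = 4.925·53/2 = 130.512500
base radius r_b = r_p·cos α = 130.512500·cos 20.176° = 122.503937
roll angle φ = 18.921° = 0.33023375 rad
x = r_b·(cos φ + φ·sin φ) = 122.503937·(0.94596657 + 0.33023375·0.32426415) = 129.002715
y = r_b·(sin φ − φ·cos φ) = 122.503937·(0.32426415 − 0.33023375·0.94596657) = 1.454620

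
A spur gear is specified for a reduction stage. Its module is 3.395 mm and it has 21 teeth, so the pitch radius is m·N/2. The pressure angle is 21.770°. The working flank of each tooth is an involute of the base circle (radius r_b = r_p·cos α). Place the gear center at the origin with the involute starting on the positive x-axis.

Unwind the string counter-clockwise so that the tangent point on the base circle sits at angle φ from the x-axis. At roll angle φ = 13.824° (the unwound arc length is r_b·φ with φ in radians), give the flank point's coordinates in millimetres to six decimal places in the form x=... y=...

x=34.054727 y=0.154091

pitch radius r_p = m·N/2 = 3.395·21/2 = 35.647500
base radius r_b = r_p·cos α = 35.647500·cos 21.770° = 33.105126
roll angle φ = 13.824° = 0.24127432 rad
x = r_b·(cos φ + φ·sin φ) = 33.105126·(0.97103428 + 0.24127432·0.23894022) = 34.054727
y = r_b·(sin φ − φ·cos φ) = 33.105126·(0.23894022 − 0.24127432·0.97103428) = 0.154091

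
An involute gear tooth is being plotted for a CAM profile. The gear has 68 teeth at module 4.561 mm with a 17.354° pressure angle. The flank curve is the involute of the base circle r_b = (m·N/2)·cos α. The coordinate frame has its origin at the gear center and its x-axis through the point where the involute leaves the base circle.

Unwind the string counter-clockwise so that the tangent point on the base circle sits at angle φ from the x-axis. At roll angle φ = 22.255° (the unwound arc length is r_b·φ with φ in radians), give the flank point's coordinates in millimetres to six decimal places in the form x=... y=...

pitch radius r_p = m·N/2 = 4.561·68/2 = 155.074000
base radius r_b = r_p·cos α = 155.074000·cos 17.354° = 148.015048
roll angle φ = 22.255° = 0.38842303 rad
x = r_b·(cos φ + φ·sin φ) = 148.015048·(0.92550746 + 0.38842303·0.37872938) = 158.763112
y = r_b·(sin φ − φ·cos φ) = 148.015048·(0.37872938 − 0.38842303·0.92550746) = 2.847954

x=158.763112 y=2.847954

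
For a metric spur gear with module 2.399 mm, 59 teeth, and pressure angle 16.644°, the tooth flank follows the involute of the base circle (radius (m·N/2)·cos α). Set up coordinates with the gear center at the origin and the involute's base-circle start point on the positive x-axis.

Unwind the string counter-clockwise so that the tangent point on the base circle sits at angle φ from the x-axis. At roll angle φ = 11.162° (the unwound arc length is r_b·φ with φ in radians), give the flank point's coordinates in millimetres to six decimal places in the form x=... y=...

x=69.079927 y=0.166476

pitch radius r_p = m·N/2 = 2.399·59/2 = 70.770500
base radius r_b = r_p·cos α = 70.770500·cos 16.644° = 67.805421
roll angle φ = 11.162° = 0.19481365 rad
x = r_b·(cos φ + φ·sin φ) = 67.805421·(0.98108376 + 0.19481365·0.19358371) = 69.079927
y = r_b·(sin φ − φ·cos φ) = 67.805421·(0.19358371 − 0.19481365·0.98108376) = 0.166476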